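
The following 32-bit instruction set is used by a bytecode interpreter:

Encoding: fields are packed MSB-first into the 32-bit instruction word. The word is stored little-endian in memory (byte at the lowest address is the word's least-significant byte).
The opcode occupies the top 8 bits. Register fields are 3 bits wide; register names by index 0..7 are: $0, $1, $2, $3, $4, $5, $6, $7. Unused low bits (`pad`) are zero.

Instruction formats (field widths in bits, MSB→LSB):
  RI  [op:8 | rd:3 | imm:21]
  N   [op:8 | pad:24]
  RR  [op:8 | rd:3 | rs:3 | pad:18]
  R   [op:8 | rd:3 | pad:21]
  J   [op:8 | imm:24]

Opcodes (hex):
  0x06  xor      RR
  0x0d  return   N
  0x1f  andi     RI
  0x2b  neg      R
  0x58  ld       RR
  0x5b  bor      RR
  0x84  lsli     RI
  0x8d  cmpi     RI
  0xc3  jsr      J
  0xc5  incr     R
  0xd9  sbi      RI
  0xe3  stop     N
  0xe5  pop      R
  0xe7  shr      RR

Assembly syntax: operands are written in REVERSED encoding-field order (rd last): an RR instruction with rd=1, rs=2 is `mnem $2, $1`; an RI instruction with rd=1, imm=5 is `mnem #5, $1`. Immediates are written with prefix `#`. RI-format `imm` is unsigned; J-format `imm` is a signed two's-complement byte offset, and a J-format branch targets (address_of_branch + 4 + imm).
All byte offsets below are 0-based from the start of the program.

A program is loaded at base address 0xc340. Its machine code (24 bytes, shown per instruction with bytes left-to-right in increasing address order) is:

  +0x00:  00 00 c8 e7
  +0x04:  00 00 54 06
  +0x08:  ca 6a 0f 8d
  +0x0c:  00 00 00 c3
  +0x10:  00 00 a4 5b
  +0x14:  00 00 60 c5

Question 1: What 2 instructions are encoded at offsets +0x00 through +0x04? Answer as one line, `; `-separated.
shr $2, $6; xor $5, $2

off 0x00: read 00 00 c8 e7 as little → 0xe7c80000
  op=0xe7c80000>>24=0xe7 ⇒ shr (RR)
  rd@[23:21]=0x6 ⇒ $6
  rs@[20:18]=0x2 ⇒ $2
off 0x04: read 00 00 54 06 as little → 0x06540000
  op=0x06540000>>24=0x6 ⇒ xor (RR)
  rd@[23:21]=0x2 ⇒ $2
  rs@[20:18]=0x5 ⇒ $5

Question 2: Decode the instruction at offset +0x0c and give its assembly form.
+0x0c: 00 00 00 c3 ⇒ word 0xc3000000 (little)
  op=0xc3000000>>24=0xc3 ⇒ jsr (J)
  imm@[23:0]=0x0 ⇒ #0

jsr #0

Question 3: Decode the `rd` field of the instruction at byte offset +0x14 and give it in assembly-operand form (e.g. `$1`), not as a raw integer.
$3

+0x14: 00 00 60 c5 ⇒ word 0xc5600000 (little)
  top 8b → 0xc5 → incr [R]
  rd@[23:21]=0x3 ⇒ $3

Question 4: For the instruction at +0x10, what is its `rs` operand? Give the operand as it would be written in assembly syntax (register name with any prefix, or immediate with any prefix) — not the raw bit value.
$1

off 0x10: read 00 00 a4 5b as little → 0x5ba40000
  op=0x5ba40000>>24=0x5b ⇒ bor (RR)
  rd: (w>>21)&0x7=0x5 → $5
  rs: (w>>18)&0x7=0x1 → $1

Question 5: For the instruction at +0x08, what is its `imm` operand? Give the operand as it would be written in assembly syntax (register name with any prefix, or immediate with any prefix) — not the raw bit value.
+0x08: ca 6a 0f 8d ⇒ word 0x8d0f6aca (little)
  opcode bits[31:24]=0x8d: cmpi/RI
  rd: (w>>21)&0x7=0x0 → $0
  imm: (w>>0)&0x1fffff=0xf6aca → #1010378

#1010378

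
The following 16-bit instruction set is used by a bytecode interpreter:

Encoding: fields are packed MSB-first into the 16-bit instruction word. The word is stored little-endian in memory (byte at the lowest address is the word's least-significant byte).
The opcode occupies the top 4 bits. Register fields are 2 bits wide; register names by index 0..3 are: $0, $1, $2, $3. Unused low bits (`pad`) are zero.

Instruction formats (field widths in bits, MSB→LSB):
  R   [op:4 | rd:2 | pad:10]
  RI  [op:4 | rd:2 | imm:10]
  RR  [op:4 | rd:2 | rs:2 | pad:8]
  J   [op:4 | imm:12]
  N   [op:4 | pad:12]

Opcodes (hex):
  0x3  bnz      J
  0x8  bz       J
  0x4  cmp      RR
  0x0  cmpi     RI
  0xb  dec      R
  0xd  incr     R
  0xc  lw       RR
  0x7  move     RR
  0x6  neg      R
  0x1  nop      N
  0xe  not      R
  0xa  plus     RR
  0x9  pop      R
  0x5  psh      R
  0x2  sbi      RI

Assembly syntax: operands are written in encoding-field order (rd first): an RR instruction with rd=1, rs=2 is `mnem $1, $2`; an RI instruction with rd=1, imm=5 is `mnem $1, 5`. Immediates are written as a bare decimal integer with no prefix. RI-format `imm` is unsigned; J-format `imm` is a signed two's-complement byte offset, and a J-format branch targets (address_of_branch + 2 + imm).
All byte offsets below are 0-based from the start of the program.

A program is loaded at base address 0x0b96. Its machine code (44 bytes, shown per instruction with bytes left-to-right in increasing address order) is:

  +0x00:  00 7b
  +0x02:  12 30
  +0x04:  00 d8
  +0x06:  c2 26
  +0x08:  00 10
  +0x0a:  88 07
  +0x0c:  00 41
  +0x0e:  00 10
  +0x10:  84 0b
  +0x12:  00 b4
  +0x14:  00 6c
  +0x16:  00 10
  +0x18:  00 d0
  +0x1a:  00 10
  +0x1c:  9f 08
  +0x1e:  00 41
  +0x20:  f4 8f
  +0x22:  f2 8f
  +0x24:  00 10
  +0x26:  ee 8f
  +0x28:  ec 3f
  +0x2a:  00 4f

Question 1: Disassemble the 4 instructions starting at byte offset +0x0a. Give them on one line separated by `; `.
[0a] 88 07 → 0x0788
  op=0x0788>>12=0x0 ⇒ cmpi (RI)
  rd: (w>>10)&0x3=0x1 → $1
  imm: (w>>0)&0x3ff=0x388 → 904
[0c] 00 41 → 0x4100
  op=0x4100>>12=0x4 ⇒ cmp (RR)
  rd: (w>>10)&0x3=0x0 → $0
  rs: (w>>8)&0x3=0x1 → $1
[0e] 00 10 → 0x1000
  op=0x1000>>12=0x1 ⇒ nop (N)
[10] 84 0b → 0x0b84
  op=0x0b84>>12=0x0 ⇒ cmpi (RI)
  rd: (w>>10)&0x3=0x2 → $2
  imm: (w>>0)&0x3ff=0x384 → 900

cmpi $1, 904; cmp $0, $1; nop; cmpi $2, 900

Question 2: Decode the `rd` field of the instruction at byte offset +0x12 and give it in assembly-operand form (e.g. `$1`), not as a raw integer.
@+12  little-endian(00 b4) = 0xb400
  op=0xb400>>12=0xb ⇒ dec (R)
  rd: (w>>10)&0x3=0x1 → $1

$1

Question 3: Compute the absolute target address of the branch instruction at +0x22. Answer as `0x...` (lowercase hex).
0x0bac

[22] f2 8f → 0x8ff2
  top 4b → 0x8 → bz [J]
  imm@[11:0]=0xff2 (s12→-14) ⇒ -14
  target = base 0x0b96 + off 0x22 + 2 + imm -14 = 0x0bac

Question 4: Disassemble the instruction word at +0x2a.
cmp $3, $3

@+2a  little-endian(00 4f) = 0x4f00
  top 4b → 0x4 → cmp [RR]
  [11:10] rd=3 = $3
  [9:8] rs=3 = $3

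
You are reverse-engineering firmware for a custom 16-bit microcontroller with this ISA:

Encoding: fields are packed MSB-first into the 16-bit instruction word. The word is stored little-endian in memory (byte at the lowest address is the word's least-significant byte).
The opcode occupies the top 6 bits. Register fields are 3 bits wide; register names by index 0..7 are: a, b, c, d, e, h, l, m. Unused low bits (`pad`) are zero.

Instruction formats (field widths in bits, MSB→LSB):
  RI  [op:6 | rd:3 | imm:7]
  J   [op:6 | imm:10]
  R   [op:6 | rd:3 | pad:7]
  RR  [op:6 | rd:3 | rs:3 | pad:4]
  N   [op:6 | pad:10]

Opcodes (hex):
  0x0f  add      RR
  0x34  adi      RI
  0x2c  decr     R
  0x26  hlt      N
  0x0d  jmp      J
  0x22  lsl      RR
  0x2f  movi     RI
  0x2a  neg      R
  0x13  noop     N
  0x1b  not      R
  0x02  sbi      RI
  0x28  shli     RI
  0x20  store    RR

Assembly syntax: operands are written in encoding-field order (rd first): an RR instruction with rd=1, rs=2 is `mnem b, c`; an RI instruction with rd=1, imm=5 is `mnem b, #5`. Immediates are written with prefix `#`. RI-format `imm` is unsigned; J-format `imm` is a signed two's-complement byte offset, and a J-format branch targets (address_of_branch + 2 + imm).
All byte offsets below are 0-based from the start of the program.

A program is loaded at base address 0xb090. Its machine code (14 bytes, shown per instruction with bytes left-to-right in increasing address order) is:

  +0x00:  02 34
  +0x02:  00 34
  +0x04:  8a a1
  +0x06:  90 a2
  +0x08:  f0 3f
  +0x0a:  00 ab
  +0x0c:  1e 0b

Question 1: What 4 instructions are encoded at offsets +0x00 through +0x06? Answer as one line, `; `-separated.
jmp #2; jmp #0; shli d, #10; shli h, #16

off 0x00: read 02 34 as little → 0x3402
  opcode bits[15:10]=0xd: jmp/J
  imm@[9:0]=0x2 ⇒ #2
off 0x02: read 00 34 as little → 0x3400
  opcode bits[15:10]=0xd: jmp/J
  imm@[9:0]=0x0 ⇒ #0
off 0x04: read 8a a1 as little → 0xa18a
  opcode bits[15:10]=0x28: shli/RI
  rd@[9:7]=0x3 ⇒ d
  imm@[6:0]=0xa ⇒ #10
off 0x06: read 90 a2 as little → 0xa290
  opcode bits[15:10]=0x28: shli/RI
  rd@[9:7]=0x5 ⇒ h
  imm@[6:0]=0x10 ⇒ #16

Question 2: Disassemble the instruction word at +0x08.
[08] f0 3f → 0x3ff0
  op=0x3ff0>>10=0xf ⇒ add (RR)
  [9:7] rd=7 = m
  [6:4] rs=7 = m

add m, m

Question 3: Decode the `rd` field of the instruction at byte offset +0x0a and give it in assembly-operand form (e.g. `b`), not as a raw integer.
off 0x0a: read 00 ab as little → 0xab00
  opcode bits[15:10]=0x2a: neg/R
  rd@[9:7]=0x6 ⇒ l

l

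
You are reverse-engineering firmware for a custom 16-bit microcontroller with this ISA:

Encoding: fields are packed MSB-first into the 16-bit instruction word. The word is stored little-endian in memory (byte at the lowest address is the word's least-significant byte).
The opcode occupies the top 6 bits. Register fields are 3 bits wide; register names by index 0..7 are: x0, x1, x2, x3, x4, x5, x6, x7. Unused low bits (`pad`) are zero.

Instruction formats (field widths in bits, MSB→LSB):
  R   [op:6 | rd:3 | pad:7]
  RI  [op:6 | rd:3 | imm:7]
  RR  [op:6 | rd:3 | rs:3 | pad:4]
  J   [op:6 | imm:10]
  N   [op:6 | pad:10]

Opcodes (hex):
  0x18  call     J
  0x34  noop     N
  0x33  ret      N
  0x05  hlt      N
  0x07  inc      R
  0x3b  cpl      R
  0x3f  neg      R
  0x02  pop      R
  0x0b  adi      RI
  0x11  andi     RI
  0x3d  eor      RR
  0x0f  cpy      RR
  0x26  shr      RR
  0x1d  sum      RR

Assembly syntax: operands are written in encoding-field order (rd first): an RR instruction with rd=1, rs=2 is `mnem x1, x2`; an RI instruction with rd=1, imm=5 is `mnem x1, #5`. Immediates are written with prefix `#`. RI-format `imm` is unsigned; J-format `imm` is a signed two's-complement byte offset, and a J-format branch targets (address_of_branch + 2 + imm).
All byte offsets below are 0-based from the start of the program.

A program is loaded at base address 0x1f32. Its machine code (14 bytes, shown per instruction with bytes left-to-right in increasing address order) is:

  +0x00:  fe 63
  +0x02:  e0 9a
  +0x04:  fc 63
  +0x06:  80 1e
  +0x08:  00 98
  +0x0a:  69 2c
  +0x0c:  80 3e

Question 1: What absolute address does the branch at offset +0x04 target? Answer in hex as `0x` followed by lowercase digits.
0x1f34

[04] fc 63 → 0x63fc
  op=0x63fc>>10=0x18 ⇒ call (J)
  imm@[9:0]=0x3fc (s10→-4) ⇒ #-4
  target = base 0x1f32 + off 0x04 + 2 + imm -4 = 0x1f34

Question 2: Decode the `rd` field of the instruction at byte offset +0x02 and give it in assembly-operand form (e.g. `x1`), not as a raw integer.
@+02  little-endian(e0 9a) = 0x9ae0
  opcode bits[15:10]=0x26: shr/RR
  rd@[9:7]=0x5 ⇒ x5
  rs@[6:4]=0x6 ⇒ x6

x5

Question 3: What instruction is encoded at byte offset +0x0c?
[0c] 80 3e → 0x3e80
  opcode bits[15:10]=0xf: cpy/RR
  [9:7] rd=5 = x5
  [6:4] rs=0 = x0

cpy x5, x0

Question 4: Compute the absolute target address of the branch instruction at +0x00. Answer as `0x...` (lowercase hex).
0x1f32

+0x00: fe 63 ⇒ word 0x63fe (little)
  top 6b → 0x18 → call [J]
  imm: (w>>0)&0x3ff=0x3fe (s10→-2) → #-2
  target = base 0x1f32 + off 0x00 + 2 + imm -2 = 0x1f32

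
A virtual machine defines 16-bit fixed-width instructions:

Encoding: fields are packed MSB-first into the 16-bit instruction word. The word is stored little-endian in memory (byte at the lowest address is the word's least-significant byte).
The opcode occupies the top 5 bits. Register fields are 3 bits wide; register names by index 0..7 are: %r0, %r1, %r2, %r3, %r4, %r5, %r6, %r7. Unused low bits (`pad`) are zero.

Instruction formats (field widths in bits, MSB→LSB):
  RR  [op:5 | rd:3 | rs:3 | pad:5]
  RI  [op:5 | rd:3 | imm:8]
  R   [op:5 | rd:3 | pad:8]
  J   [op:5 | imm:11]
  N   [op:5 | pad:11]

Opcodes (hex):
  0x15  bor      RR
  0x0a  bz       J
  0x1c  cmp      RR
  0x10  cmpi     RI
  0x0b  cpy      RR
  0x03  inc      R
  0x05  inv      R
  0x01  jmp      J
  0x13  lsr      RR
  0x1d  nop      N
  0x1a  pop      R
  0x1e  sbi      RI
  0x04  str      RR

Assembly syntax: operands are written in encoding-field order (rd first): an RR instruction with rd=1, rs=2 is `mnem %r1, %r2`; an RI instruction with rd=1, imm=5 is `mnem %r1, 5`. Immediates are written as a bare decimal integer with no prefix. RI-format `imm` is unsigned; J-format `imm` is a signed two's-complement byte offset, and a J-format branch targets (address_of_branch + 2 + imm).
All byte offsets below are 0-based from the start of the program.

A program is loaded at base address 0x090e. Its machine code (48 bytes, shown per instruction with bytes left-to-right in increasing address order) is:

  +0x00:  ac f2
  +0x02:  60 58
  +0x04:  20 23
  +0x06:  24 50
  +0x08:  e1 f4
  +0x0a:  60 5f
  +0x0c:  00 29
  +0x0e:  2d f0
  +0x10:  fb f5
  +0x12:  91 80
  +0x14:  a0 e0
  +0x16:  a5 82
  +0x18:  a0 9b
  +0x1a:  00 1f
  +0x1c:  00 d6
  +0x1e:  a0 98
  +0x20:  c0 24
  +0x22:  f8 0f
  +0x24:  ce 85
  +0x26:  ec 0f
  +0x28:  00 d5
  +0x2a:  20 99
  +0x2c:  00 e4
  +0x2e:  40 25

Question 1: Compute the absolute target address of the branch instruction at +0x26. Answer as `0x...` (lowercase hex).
+0x26: ec 0f ⇒ word 0x0fec (little)
  top 5b → 0x1 → jmp [J]
  imm@[10:0]=0x7ec (s11→-20) ⇒ -20
  target = base 0x090e + off 0x26 + 2 + imm -20 = 0x0922

0x0922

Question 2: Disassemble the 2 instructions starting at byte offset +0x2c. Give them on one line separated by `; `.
cmp %r4, %r0; str %r5, %r2

[2c] 00 e4 → 0xe400
  op=0xe400>>11=0x1c ⇒ cmp (RR)
  rd@[10:8]=0x4 ⇒ %r4
  rs@[7:5]=0x0 ⇒ %r0
[2e] 40 25 → 0x2540
  op=0x2540>>11=0x4 ⇒ str (RR)
  rd@[10:8]=0x5 ⇒ %r5
  rs@[7:5]=0x2 ⇒ %r2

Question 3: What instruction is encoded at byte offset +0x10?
off 0x10: read fb f5 as little → 0xf5fb
  op=0xf5fb>>11=0x1e ⇒ sbi (RI)
  [10:8] rd=5 = %r5
  [7:0] imm=251 = 251

sbi %r5, 251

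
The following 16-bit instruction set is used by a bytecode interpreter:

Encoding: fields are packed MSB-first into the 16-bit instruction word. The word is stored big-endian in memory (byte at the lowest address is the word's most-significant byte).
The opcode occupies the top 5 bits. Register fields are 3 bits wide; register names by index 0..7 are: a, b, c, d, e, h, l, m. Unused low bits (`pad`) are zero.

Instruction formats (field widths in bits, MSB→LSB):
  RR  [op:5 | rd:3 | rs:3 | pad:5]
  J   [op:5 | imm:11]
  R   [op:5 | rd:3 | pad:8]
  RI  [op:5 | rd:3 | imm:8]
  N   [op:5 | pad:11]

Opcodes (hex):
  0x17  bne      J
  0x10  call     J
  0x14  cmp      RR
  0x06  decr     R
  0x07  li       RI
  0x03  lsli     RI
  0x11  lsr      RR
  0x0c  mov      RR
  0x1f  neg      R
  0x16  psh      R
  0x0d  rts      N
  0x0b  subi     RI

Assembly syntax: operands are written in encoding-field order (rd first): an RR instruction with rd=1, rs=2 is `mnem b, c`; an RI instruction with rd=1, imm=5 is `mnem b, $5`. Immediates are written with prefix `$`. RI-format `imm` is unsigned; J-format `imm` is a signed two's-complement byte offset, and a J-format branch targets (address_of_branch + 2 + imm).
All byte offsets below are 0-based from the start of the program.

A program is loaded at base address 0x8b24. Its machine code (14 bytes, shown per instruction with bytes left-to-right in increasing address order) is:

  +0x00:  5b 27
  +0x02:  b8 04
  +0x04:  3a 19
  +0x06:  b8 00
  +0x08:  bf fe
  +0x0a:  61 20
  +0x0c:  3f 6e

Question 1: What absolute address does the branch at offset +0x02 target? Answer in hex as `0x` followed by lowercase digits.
0x8b2c

[02] b8 04 → 0xb804
  op=0xb804>>11=0x17 ⇒ bne (J)
  [10:0] imm=4 = $4
  target = base 0x8b24 + off 0x02 + 2 + imm 4 = 0x8b2c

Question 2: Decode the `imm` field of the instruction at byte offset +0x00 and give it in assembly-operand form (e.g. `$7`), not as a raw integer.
+0x00: 5b 27 ⇒ word 0x5b27 (big)
  opcode bits[15:11]=0xb: subi/RI
  rd: (w>>8)&0x7=0x3 → d
  imm: (w>>0)&0xff=0x27 → $39

$39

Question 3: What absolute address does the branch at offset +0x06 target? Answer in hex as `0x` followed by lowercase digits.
off 0x06: read b8 00 as big → 0xb800
  opcode bits[15:11]=0x17: bne/J
  [10:0] imm=0 = $0
  target = base 0x8b24 + off 0x06 + 2 + imm 0 = 0x8b2c

0x8b2c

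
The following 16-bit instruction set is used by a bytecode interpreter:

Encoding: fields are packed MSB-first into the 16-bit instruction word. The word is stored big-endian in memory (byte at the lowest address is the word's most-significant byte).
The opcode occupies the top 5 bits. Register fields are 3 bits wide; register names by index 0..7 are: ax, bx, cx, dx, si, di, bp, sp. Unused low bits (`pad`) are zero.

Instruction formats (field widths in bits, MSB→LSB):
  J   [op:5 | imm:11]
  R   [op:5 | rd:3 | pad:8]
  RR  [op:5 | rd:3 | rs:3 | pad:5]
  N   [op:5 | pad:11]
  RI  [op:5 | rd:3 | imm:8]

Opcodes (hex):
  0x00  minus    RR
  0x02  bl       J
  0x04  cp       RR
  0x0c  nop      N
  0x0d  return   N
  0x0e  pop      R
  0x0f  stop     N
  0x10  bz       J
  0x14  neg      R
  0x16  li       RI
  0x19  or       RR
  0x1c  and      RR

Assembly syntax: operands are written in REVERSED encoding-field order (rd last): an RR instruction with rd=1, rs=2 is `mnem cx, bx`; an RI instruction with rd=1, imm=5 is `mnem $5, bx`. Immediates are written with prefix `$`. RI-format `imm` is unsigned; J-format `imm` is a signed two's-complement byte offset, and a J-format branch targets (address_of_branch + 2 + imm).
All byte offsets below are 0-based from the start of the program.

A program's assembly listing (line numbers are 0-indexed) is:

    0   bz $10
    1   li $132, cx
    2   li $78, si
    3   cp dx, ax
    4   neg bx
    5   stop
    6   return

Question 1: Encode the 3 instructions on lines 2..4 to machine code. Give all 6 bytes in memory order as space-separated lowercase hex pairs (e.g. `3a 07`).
L2: li op=0x16:5|rd=4:3|imm=78:8 ⇒ 0xb44e ⇒ big b4 4e
L3: cp op=0x4:5|rd=0:3|rs=3:3|pad=0:5 ⇒ 0x2060 ⇒ big 20 60
L4: neg op=0x14:5|rd=1:3|pad=0:8 ⇒ 0xa100 ⇒ big a1 00

b4 4e 20 60 a1 00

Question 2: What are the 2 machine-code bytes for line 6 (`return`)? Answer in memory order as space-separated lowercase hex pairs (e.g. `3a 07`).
L6: return op=0xd:5|pad=0:11 ⇒ 0x6800 ⇒ big 68 00

68 00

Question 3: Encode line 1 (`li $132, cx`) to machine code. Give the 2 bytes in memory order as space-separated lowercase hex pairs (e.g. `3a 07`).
L1: li op=0x16:5|rd=2:3|imm=132:8 ⇒ 0xb284 ⇒ big b2 84

b2 84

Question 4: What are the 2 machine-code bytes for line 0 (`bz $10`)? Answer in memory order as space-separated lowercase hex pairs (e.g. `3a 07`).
80 0a

0. bz fields op=0x10:5|imm=10:11 → word 800ah → 80 0a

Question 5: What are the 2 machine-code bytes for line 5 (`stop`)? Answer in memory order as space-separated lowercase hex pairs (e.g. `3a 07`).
L5: stop op=0xf:5|pad=0:11 ⇒ 0x7800 ⇒ big 78 00

78 00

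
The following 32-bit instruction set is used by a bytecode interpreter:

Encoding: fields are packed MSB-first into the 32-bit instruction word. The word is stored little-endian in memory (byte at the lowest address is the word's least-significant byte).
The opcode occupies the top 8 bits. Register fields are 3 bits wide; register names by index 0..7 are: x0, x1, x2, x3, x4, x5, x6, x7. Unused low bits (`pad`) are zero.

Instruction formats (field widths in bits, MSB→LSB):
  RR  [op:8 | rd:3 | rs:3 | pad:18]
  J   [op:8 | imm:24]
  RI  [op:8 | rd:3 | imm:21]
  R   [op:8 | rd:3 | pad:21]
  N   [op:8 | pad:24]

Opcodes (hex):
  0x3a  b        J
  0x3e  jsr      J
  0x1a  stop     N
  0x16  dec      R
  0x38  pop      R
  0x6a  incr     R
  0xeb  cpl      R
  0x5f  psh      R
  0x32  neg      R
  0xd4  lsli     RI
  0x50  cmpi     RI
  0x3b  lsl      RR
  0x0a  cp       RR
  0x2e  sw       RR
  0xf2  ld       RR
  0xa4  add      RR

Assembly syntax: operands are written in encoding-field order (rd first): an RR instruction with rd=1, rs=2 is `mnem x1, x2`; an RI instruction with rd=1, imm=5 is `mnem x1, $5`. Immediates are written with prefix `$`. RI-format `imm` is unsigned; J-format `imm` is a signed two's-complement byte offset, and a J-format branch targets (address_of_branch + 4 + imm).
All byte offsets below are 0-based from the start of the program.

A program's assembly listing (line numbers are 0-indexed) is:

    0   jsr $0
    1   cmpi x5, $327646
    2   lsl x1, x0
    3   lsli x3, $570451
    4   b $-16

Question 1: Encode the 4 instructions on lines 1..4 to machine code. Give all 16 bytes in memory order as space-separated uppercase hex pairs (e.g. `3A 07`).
L1: cmpi op=0x50:8|rd=5:3|imm=327646:21 ⇒ 0x50a4ffde ⇒ little de ff a4 50
L2: lsl op=0x3b:8|rd=1:3|rs=0:3|pad=0:18 ⇒ 0x3b200000 ⇒ little 00 00 20 3b
L3: lsli op=0xd4:8|rd=3:3|imm=570451:21 ⇒ 0xd468b453 ⇒ little 53 b4 68 d4
L4: b op=0x3a:8|imm=-16:24 ⇒ 0x3afffff0 ⇒ little f0 ff ff 3a

DE FF A4 50 00 00 20 3B 53 B4 68 D4 F0 FF FF 3A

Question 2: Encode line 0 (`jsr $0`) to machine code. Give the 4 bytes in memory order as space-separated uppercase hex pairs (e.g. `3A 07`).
0. jsr fields op=0x3e:8|imm=0:24 → word 3e000000h → 00 00 00 3e

00 00 00 3E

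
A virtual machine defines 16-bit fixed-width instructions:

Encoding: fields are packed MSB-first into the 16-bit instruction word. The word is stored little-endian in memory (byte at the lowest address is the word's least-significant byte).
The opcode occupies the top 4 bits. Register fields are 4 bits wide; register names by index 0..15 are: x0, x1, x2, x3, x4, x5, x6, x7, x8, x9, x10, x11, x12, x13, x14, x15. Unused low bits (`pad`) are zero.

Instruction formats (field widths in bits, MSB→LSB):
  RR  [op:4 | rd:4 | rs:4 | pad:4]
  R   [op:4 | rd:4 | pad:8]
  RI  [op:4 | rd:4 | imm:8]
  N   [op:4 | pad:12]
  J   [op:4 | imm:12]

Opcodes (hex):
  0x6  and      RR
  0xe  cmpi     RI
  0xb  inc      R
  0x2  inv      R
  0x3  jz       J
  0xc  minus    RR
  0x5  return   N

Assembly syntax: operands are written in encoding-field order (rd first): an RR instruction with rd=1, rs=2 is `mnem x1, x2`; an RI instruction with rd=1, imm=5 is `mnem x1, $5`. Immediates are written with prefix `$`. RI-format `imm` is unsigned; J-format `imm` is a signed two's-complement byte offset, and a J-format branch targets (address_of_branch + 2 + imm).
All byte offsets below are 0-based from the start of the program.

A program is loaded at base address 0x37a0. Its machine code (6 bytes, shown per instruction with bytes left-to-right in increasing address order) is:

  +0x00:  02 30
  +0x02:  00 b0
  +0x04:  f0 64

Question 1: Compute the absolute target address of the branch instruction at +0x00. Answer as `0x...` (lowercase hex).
off 0x00: read 02 30 as little → 0x3002
  op=0x3002>>12=0x3 ⇒ jz (J)
  imm: (w>>0)&0xfff=0x2 → $2
  target = base 0x37a0 + off 0x00 + 2 + imm 2 = 0x37a4

0x37a4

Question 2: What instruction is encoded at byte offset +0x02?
inc x0

+0x02: 00 b0 ⇒ word 0xb000 (little)
  opcode bits[15:12]=0xb: inc/R
  rd: (w>>8)&0xf=0x0 → x0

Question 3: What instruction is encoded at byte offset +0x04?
@+04  little-endian(f0 64) = 0x64f0
  top 4b → 0x6 → and [RR]
  rd@[11:8]=0x4 ⇒ x4
  rs@[7:4]=0xf ⇒ x15

and x4, x15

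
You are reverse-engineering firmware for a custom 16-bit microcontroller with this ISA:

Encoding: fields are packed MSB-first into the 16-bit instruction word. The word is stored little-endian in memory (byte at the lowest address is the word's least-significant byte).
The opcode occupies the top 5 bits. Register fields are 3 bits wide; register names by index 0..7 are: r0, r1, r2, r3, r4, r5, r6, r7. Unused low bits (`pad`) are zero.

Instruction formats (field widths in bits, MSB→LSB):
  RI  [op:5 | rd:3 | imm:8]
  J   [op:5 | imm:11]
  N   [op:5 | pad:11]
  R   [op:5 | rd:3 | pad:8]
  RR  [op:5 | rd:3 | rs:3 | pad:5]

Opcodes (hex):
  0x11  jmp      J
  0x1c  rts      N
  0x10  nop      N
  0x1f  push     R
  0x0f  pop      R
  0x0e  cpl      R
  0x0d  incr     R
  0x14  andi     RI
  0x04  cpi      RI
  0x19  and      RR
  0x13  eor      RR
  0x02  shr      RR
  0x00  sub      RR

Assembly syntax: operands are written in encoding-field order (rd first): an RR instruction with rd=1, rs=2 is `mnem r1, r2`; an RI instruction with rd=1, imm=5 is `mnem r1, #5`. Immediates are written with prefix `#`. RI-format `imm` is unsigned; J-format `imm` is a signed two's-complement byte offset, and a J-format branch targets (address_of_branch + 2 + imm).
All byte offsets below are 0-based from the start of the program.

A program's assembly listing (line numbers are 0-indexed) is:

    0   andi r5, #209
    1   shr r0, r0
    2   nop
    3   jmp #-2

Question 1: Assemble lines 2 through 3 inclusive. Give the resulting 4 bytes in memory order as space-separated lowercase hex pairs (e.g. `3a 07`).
line 2 (nop): pack op=0x10:5|pad=0:11 = 0x8000; little→ 00 80
line 3 (jmp): pack op=0x11:5|imm=-2:11 = 0x8ffe; little→ fe 8f

00 80 fe 8f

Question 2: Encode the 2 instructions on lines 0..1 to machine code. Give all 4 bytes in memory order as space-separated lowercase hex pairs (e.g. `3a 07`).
d1 a5 00 10

line 0 (andi): pack op=0x14:5|rd=5:3|imm=209:8 = 0xa5d1; little→ d1 a5
line 1 (shr): pack op=0x2:5|rd=0:3|rs=0:3|pad=0:5 = 0x1000; little→ 00 10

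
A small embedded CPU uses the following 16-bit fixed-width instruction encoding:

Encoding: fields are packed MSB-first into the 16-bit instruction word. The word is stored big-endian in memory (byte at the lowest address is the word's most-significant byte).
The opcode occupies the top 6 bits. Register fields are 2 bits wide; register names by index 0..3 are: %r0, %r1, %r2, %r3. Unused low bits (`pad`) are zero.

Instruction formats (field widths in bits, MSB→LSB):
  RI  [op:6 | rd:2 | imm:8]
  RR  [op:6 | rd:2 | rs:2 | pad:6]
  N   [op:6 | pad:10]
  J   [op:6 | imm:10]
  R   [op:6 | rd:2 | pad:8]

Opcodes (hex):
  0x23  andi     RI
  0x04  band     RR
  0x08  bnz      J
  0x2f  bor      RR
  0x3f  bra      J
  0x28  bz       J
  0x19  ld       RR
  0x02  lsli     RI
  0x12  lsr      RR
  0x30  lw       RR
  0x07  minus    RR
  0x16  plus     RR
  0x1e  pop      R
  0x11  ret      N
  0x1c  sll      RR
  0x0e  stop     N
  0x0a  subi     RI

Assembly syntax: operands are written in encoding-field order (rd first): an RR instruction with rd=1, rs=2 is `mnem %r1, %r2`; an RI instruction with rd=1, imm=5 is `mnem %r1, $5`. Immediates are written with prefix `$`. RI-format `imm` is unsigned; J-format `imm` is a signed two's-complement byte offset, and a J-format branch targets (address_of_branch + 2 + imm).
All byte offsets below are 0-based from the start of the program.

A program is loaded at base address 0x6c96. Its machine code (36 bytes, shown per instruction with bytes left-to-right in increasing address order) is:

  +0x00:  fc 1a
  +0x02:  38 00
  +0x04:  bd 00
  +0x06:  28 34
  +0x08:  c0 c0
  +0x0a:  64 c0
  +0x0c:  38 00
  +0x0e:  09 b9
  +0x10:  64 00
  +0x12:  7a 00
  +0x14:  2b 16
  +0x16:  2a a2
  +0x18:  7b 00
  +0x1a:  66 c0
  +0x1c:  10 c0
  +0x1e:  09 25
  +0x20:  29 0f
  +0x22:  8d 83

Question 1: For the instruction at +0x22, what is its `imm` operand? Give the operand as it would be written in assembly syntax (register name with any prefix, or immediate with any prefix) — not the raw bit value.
[22] 8d 83 → 0x8d83
  top 6b → 0x23 → andi [RI]
  rd@[9:8]=0x1 ⇒ %r1
  imm@[7:0]=0x83 ⇒ $131

$131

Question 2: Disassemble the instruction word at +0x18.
pop %r3

off 0x18: read 7b 00 as big → 0x7b00
  opcode bits[15:10]=0x1e: pop/R
  rd: (w>>8)&0x3=0x3 → %r3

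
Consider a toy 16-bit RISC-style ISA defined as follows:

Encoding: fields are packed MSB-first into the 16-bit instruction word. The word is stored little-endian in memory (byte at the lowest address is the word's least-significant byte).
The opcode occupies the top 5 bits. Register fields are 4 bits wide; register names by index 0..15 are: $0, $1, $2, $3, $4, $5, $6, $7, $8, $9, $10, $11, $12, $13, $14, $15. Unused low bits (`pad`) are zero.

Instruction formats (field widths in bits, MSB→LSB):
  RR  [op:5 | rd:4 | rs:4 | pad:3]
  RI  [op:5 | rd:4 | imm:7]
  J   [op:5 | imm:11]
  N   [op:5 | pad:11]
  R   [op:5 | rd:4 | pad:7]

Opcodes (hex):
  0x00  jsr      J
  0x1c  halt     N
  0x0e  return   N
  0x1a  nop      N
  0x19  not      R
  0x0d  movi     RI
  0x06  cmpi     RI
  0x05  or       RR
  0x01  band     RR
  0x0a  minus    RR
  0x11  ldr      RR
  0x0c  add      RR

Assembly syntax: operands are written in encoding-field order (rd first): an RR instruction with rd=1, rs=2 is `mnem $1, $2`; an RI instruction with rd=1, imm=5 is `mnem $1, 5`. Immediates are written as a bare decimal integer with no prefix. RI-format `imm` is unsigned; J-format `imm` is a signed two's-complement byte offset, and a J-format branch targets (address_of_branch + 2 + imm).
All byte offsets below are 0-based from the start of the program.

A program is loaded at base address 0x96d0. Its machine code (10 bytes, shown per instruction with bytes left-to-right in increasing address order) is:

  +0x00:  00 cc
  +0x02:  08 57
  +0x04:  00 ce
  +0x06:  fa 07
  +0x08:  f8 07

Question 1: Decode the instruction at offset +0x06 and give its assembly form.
jsr -6

@+06  little-endian(fa 07) = 0x07fa
  opcode bits[15:11]=0x0: jsr/J
  imm@[10:0]=0x7fa (s11→-6) ⇒ -6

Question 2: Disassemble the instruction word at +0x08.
off 0x08: read f8 07 as little → 0x07f8
  opcode bits[15:11]=0x0: jsr/J
  [10:0] imm=2040 (s11→-8) = -8

jsr -8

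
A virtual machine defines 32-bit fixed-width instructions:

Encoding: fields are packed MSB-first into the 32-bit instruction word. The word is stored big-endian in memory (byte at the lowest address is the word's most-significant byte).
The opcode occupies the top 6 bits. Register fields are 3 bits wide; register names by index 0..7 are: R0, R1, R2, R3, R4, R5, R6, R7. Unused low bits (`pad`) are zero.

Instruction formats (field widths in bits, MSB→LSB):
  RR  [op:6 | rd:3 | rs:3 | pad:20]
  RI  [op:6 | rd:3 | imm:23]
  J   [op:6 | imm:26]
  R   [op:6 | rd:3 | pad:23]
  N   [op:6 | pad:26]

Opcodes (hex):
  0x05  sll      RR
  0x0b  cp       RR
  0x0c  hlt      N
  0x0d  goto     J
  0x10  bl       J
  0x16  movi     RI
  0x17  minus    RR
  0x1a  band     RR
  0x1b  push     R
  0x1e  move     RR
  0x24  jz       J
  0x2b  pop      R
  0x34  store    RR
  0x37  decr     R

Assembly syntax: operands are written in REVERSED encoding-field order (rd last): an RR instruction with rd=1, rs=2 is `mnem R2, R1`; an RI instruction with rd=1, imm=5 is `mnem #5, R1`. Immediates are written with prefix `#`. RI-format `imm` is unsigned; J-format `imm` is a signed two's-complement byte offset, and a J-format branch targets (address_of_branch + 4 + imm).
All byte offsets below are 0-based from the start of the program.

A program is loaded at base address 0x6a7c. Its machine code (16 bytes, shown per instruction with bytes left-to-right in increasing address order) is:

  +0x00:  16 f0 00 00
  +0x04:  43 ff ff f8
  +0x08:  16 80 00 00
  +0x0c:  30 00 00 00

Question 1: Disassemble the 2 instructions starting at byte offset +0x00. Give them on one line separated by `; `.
off 0x00: read 16 f0 00 00 as big → 0x16f00000
  op=0x16f00000>>26=0x5 ⇒ sll (RR)
  rd@[25:23]=0x5 ⇒ R5
  rs@[22:20]=0x7 ⇒ R7
off 0x04: read 43 ff ff f8 as big → 0x43fffff8
  op=0x43fffff8>>26=0x10 ⇒ bl (J)
  imm@[25:0]=0x3fffff8 (s26→-8) ⇒ #-8

sll R7, R5; bl #-8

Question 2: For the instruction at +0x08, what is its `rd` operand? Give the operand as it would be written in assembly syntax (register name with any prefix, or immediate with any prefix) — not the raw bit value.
R5

off 0x08: read 16 80 00 00 as big → 0x16800000
  opcode bits[31:26]=0x5: sll/RR
  rd@[25:23]=0x5 ⇒ R5
  rs@[22:20]=0x0 ⇒ R0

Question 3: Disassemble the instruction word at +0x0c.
hlt

+0x0c: 30 00 00 00 ⇒ word 0x30000000 (big)
  top 6b → 0xc → hlt [N]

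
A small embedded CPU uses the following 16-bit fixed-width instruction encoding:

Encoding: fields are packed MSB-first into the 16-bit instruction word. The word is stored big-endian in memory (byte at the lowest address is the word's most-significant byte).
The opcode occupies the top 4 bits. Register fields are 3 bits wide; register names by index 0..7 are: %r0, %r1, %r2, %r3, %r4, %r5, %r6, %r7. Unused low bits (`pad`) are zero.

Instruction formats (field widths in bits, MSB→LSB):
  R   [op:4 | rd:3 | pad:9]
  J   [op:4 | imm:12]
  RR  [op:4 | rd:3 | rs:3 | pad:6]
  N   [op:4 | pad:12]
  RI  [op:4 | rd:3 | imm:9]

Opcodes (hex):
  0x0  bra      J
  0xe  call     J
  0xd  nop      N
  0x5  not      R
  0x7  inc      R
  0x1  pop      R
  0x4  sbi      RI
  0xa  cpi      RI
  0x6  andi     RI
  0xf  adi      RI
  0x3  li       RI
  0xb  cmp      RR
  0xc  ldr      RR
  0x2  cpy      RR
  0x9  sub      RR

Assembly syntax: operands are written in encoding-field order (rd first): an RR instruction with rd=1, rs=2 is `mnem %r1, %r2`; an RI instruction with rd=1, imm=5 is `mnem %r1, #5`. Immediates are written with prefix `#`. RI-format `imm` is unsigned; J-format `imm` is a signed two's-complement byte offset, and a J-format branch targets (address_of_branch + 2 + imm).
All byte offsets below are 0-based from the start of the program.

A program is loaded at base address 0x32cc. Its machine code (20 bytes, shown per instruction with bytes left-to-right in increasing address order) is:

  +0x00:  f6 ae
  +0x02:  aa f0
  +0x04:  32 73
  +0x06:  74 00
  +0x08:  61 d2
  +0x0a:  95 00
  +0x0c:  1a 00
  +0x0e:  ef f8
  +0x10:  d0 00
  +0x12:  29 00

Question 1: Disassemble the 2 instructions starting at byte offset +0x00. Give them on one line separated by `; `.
adi %r3, #174; cpi %r5, #240

off 0x00: read f6 ae as big → 0xf6ae
  top 4b → 0xf → adi [RI]
  rd: (w>>9)&0x7=0x3 → %r3
  imm: (w>>0)&0x1ff=0xae → #174
off 0x02: read aa f0 as big → 0xaaf0
  top 4b → 0xa → cpi [RI]
  rd: (w>>9)&0x7=0x5 → %r5
  imm: (w>>0)&0x1ff=0xf0 → #240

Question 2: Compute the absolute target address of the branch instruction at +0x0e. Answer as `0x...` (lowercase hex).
0x32d4

[0e] ef f8 → 0xeff8
  top 4b → 0xe → call [J]
  [11:0] imm=4088 (s12→-8) = #-8
  target = base 0x32cc + off 0x0e + 2 + imm -8 = 0x32d4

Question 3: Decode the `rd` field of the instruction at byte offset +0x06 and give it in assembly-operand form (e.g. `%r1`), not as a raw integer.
%r2

[06] 74 00 → 0x7400
  opcode bits[15:12]=0x7: inc/R
  rd@[11:9]=0x2 ⇒ %r2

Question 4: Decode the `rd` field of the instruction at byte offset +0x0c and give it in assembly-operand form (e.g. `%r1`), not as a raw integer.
[0c] 1a 00 → 0x1a00
  op=0x1a00>>12=0x1 ⇒ pop (R)
  rd: (w>>9)&0x7=0x5 → %r5

%r5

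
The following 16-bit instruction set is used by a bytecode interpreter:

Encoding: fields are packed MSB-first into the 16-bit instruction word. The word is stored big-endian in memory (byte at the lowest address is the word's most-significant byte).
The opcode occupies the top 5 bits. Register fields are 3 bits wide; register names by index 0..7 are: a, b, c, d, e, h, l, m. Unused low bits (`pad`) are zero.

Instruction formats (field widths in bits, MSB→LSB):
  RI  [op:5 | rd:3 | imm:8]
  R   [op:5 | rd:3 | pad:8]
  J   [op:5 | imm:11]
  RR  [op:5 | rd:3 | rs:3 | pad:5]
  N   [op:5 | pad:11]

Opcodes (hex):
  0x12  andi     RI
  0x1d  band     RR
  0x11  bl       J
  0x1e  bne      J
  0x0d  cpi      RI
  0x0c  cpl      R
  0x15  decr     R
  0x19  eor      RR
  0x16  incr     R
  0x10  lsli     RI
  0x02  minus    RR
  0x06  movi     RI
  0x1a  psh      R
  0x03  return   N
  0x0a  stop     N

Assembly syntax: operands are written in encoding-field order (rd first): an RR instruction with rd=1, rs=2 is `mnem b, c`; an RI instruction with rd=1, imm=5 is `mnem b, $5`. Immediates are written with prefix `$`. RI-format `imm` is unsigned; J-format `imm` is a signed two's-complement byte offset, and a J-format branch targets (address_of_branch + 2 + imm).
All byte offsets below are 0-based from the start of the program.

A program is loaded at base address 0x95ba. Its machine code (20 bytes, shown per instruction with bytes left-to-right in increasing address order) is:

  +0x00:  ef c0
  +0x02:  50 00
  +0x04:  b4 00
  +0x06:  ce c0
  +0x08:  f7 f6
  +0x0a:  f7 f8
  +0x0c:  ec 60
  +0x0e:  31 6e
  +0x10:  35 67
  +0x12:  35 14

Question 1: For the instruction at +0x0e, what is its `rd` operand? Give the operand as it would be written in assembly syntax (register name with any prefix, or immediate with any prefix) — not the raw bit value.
b

[0e] 31 6e → 0x316e
  op=0x316e>>11=0x6 ⇒ movi (RI)
  [10:8] rd=1 = b
  [7:0] imm=110 = $110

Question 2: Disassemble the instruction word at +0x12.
@+12  big-endian(35 14) = 0x3514
  op=0x3514>>11=0x6 ⇒ movi (RI)
  [10:8] rd=5 = h
  [7:0] imm=20 = $20

movi h, $20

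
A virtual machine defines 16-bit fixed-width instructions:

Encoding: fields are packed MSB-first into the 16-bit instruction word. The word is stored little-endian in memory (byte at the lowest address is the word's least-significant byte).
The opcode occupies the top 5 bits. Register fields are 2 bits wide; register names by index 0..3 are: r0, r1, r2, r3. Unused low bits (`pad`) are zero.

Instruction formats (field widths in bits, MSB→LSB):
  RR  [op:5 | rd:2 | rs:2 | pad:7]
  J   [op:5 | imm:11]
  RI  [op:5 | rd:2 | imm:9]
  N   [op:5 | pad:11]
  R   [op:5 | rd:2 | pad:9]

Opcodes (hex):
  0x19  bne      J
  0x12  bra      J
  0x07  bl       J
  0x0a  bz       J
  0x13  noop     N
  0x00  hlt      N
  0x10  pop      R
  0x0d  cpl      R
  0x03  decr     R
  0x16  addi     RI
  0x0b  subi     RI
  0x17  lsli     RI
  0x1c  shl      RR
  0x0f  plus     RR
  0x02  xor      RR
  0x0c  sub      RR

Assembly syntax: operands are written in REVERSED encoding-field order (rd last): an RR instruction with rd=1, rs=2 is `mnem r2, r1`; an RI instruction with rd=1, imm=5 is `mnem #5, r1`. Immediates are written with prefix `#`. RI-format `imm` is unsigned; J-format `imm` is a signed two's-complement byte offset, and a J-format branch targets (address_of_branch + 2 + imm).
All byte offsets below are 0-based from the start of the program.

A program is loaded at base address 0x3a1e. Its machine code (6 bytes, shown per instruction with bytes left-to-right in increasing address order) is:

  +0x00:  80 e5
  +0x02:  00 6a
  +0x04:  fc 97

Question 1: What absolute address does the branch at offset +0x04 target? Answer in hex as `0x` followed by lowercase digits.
[04] fc 97 → 0x97fc
  op=0x97fc>>11=0x12 ⇒ bra (J)
  imm: (w>>0)&0x7ff=0x7fc (s11→-4) → #-4
  target = base 0x3a1e + off 0x04 + 2 + imm -4 = 0x3a20

0x3a20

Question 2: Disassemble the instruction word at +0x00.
shl r3, r2

[00] 80 e5 → 0xe580
  op=0xe580>>11=0x1c ⇒ shl (RR)
  rd: (w>>9)&0x3=0x2 → r2
  rs: (w>>7)&0x3=0x3 → r3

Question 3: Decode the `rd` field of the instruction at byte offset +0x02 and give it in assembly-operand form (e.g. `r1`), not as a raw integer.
+0x02: 00 6a ⇒ word 0x6a00 (little)
  top 5b → 0xd → cpl [R]
  rd@[10:9]=0x1 ⇒ r1

r1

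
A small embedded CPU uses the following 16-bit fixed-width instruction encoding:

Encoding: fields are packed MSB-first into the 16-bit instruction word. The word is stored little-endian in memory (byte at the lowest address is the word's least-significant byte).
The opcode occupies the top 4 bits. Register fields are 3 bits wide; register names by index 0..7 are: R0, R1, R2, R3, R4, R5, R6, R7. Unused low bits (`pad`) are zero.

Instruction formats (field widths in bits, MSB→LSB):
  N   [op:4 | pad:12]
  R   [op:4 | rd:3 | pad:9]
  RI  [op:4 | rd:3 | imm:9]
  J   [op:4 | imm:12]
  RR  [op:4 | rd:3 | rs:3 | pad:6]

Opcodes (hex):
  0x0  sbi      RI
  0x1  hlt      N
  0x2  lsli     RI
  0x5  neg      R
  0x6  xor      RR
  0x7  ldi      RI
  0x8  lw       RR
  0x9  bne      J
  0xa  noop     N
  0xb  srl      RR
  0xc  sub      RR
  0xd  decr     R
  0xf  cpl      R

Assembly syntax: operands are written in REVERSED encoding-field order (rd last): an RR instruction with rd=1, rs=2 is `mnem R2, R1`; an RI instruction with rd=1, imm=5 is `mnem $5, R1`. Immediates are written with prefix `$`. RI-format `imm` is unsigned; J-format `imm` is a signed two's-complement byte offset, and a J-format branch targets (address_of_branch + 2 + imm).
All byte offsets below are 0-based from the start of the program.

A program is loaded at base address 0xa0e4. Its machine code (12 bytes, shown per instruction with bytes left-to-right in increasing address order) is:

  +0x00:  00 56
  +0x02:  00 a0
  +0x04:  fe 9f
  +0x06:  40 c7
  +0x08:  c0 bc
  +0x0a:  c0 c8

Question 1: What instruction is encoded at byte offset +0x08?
off 0x08: read c0 bc as little → 0xbcc0
  top 4b → 0xb → srl [RR]
  rd@[11:9]=0x6 ⇒ R6
  rs@[8:6]=0x3 ⇒ R3

srl R3, R6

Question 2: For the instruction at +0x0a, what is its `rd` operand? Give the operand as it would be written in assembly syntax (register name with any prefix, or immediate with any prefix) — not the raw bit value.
+0x0a: c0 c8 ⇒ word 0xc8c0 (little)
  opcode bits[15:12]=0xc: sub/RR
  rd: (w>>9)&0x7=0x4 → R4
  rs: (w>>6)&0x7=0x3 → R3

R4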